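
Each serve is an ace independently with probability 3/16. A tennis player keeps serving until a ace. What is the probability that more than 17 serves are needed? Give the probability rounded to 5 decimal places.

Y = number of serves to the first success; geometric, p = 0.1875.
P(Y > 17) = P(first 17 all fail) = (1−p)^17 = 0.0293087

0.02931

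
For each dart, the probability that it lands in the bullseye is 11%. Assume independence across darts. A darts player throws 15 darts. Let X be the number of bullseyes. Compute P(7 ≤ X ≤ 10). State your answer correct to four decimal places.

X ~ Binomial(15, 0.11); P(7 ≤ X ≤ 10) = Σ C(15,k) p^k (1−p)^(15−k) over k:
  k=7: C(15,7)·0.11^7·0.89^8 = 0.000494
  k=8: C(15,8)·0.11^8·0.89^7 = 0.000061
  k=9: C(15,9)·0.11^9·0.89^6 = 0.000006
  k=10: C(15,10)·0.11^10·0.89^5 = 0.000000
Total = 0.000561

0.0006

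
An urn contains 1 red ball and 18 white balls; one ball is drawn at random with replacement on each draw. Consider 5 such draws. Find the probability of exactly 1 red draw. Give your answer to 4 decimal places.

X ~ Binomial(n=5, p=0.052632).
P(X=1) = C(5,1) · p^1 · (1−p)^4
= 5 · 0.052632 · 0.80552 = 0.211979

0.2120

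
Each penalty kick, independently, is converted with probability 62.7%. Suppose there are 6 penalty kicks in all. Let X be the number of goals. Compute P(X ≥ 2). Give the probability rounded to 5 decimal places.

0.97014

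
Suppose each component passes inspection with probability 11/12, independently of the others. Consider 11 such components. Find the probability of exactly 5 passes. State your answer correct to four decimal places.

X ~ Binomial(n=11, p=0.916667).
P(X=5) = C(11,5) · p^5 · (1−p)^6
= 462 · 0.64723 · 3.349e-07 = 0.000100

0.0001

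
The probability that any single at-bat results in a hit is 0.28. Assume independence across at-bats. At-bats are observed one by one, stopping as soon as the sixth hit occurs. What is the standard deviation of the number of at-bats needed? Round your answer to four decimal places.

7.4231

Y = total at-bats until the sixth success; negative binomial with r=6, p=0.28.
SD(Y) = √[r(1−p)/p²] = √(55.102041) = 7.423075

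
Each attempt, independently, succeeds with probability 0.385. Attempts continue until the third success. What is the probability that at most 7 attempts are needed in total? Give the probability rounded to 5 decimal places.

Finishing within 7 attempts ⇔ at least 3 successes in the first 7. With X ~ Binomial(7, 0.385), P(Y ≤ 7) = 1 − P(X ≤ 2).
  k=0: C(7,0)·0.385^0·0.615^7 = 0.0332756
  k=1: C(7,1)·0.385^1·0.615^6 = 0.1458174
  k=2: C(7,2)·0.385^2·0.615^5 = 0.2738523
1 − 0.4529453 = 0.5470547

0.54705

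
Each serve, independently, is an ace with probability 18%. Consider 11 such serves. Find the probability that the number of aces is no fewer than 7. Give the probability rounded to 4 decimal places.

X ~ Binomial(11, 0.18); P(X ≥ 7) = Σ C(11,k) p^k (1−p)^(11−k) over k:
  k=7: C(11,7)·0.18^7·0.82^4 = 0.000913
  k=8: C(11,8)·0.18^8·0.82^3 = 0.000100
  k=9: C(11,9)·0.18^9·0.82^2 = 0.000007
  k=10: C(11,10)·0.18^10·0.82^1 = 0.000000
  k=11: C(11,11)·0.18^11·0.82^0 = 0.000000
Total = 0.001021

0.0010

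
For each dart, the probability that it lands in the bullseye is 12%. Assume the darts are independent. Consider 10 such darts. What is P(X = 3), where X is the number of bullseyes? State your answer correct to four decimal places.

X ~ Binomial(n=10, p=0.12).
P(X=3) = C(10,3) · p^3 · (1−p)^7
= 120 · 0.001728 · 0.40868 = 0.084743

0.0847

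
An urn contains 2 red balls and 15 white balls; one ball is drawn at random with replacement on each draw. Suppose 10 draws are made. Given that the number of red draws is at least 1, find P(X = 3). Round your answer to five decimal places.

X ~ Binomial(10, 0.117647). Want P(X=3 | X≥1) = P(X=3) / P(X≥1).
P(X=3) = C(10,3)·0.117647^3·0.882353^7 = 0.0813619
P(X≥1) = 1 − 0.2860378 = 0.7139622
Ratio = 0.0813619 / 0.7139622 = 0.1139582

0.11396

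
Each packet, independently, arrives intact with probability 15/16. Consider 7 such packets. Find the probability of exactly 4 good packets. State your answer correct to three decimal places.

X ~ Binomial(n=7, p=0.9375).
P(X=4) = C(7,4) · p^4 · (1−p)^3
= 35 · 0.77248 · 0.00024414 = 0.00660

0.007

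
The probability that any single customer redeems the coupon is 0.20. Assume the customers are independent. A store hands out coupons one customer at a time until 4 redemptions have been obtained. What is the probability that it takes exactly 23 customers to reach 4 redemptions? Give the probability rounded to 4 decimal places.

Y = trial on which the fourth success occurs; negative binomial, r=4, p=0.20.
P(Y=23) = C(22,3) · p^4 · (1−p)^19
= 1540 · 0.0016 · 0.014412 = 0.035510

0.0355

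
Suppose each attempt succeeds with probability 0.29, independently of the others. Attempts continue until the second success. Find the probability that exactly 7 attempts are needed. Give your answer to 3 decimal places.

Y = trial on which the second success occurs; negative binomial, r=2, p=0.29.
P(Y=7) = C(6,1) · p^2 · (1−p)^5
= 6 · 0.0841 · 0.18042 = 0.09104

0.091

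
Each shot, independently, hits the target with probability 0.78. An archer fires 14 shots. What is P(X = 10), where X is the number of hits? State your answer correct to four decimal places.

X ~ Binomial(n=14, p=0.78).
P(X=10) = C(14,10) · p^10 · (1−p)^4
= 1001 · 0.083358 · 0.0023426 = 0.195466

0.1955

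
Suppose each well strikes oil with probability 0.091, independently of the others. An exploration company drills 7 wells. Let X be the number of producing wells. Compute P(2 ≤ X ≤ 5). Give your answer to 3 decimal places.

0.128

X ~ Binomial(7, 0.091); P(2 ≤ X ≤ 5) = Σ C(7,k) p^k (1−p)^(7−k) over k:
  k=2: C(7,2)·0.091^2·0.909^5 = 0.10792
  k=3: C(7,3)·0.091^3·0.909^4 = 0.01801
  k=4: C(7,4)·0.091^4·0.909^3 = 0.00180
  k=5: C(7,5)·0.091^5·0.909^2 = 0.00011
Total = 0.12784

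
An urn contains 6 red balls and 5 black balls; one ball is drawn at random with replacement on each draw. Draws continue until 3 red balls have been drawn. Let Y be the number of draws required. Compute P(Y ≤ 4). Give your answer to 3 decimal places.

Finishing within 4 draws ⇔ at least 3 successes in the first 4. With X ~ Binomial(4, 0.545455), P(Y ≤ 4) = 1 − P(X ≤ 2).
  k=0: C(4,0)·0.545455^0·0.454545^4 = 0.04269
  k=1: C(4,1)·0.545455^1·0.454545^3 = 0.20490
  k=2: C(4,2)·0.545455^2·0.454545^2 = 0.36883
1 − 0.61642 = 0.38358

0.384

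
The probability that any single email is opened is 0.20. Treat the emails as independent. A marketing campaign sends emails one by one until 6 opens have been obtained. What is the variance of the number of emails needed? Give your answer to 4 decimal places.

120.0000

Y = total emails until the sixth success; negative binomial with r=6, p=0.20.
Var(Y) = r(1−p)/p² = 6·0.80 / 0.20² = 120.000000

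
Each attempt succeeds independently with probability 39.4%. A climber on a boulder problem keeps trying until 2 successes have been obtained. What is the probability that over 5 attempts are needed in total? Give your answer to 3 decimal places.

Needing more than 5 attempts ⇔ fewer than 2 successes in the first 5. With X ~ Binomial(5, 0.394), P(Y > 5) = P(X ≤ 1).
  k=0: C(5,0)·0.394^0·0.606^5 = 0.08173
  k=1: C(5,1)·0.394^1·0.606^4 = 0.26568
P(X ≤ 1) = 0.34741

0.347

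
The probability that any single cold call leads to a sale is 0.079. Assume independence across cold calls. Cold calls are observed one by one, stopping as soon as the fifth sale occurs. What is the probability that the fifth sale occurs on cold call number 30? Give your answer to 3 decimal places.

Y = trial on which the fifth success occurs; negative binomial, r=5, p=0.079.
P(Y=30) = C(29,4) · p^5 · (1−p)^25
= 23751 · 3.0771e-06 · 0.12779 = 0.00934

0.009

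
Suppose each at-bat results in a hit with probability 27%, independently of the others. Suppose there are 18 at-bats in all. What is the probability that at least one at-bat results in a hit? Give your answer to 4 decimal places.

0.9965

P(at least one) = 1 − P(none) = 1 − (1 − 0.27)^18
= 1 − 0.003466 = 0.996534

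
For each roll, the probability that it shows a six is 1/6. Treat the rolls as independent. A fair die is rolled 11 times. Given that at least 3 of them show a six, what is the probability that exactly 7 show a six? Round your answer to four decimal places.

0.0021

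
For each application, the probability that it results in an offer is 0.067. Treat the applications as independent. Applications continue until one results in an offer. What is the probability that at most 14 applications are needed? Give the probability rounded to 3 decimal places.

0.621

Y = number of applications to the first success; geometric, p = 0.067.
P(Y ≤ 14) = 1 − (1−p)^14 = 1 − 0.37874 = 0.62126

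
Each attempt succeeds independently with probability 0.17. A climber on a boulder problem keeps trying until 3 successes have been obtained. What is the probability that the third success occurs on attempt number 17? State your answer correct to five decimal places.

Y = trial on which the third success occurs; negative binomial, r=3, p=0.17.
P(Y=17) = C(16,2) · p^3 · (1−p)^14
= 120 · 0.004913 · 0.073637 = 0.0434132

0.04341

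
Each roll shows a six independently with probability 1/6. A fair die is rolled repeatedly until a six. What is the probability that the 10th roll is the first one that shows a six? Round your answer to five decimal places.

0.03230

Geometric (trials to first success), p = 0.166667.
P(Y = 10) = (1−p)^9 · p = 0.19381 · 0.166667 = 0.0323011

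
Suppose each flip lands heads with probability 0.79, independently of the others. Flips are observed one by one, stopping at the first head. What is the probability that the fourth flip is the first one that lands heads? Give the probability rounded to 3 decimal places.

0.007

Geometric (trials to first success), p = 0.79.
P(Y = 4) = (1−p)^3 · p = 0.009261 · 0.79 = 0.00732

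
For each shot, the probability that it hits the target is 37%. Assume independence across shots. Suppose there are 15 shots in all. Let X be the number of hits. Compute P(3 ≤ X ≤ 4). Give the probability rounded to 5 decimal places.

X ~ Binomial(15, 0.37); P(3 ≤ X ≤ 4) = Σ C(15,k) p^k (1−p)^(15−k) over k:
  k=3: C(15,3)·0.37^3·0.63^12 = 0.0900955
  k=4: C(15,4)·0.37^4·0.63^11 = 0.1587397
Total = 0.2488352

0.24884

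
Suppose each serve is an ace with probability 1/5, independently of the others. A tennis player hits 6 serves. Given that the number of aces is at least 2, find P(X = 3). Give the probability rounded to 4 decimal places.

X ~ Binomial(6, 0.20). Want P(X=3 | X≥2) = P(X=3) / P(X≥2).
P(X=3) = C(6,3)·0.20^3·0.80^3 = 0.081920
P(X≥2) = 1 − 0.262144 − 0.393216 = 0.344640
Ratio = 0.081920 / 0.344640 = 0.237697

0.2377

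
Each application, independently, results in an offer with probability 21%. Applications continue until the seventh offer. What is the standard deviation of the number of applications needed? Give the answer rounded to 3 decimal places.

Y = total applications until the seventh success; negative binomial with r=7, p=0.21.
SD(Y) = √[r(1−p)/p²] = √(125.39683) = 11.19807

11.198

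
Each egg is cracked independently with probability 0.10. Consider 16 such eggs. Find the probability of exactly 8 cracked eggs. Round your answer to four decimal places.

0.0001

X ~ Binomial(n=16, p=0.10).
P(X=8) = C(16,8) · p^8 · (1−p)^8
= 12870 · 1e-08 · 0.43047 = 0.000055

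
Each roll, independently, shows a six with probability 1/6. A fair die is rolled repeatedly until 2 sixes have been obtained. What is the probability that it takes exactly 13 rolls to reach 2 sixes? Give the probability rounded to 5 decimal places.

Y = trial on which the second success occurs; negative binomial, r=2, p=0.166667.
P(Y=13) = C(12,1) · p^2 · (1−p)^11
= 12 · 0.027778 · 0.13459 = 0.0448627

0.04486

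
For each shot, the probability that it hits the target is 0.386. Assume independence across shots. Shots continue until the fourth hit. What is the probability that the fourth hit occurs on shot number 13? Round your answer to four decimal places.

0.0606

Y = trial on which the fourth success occurs; negative binomial, r=4, p=0.386.
P(Y=13) = C(12,3) · p^4 · (1−p)^9
= 220 · 0.0222 · 0.012403 = 0.060574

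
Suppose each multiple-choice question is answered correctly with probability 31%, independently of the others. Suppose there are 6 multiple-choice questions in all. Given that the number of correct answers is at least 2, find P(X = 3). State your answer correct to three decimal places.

0.326

X ~ Binomial(6, 0.31). Want P(X=3 | X≥2) = P(X=3) / P(X≥2).
P(X=3) = C(6,3)·0.31^3·0.69^3 = 0.19573
P(X≥2) = 1 − 0.10792 − 0.29091 = 0.60117
Ratio = 0.19573 / 0.60117 = 0.32558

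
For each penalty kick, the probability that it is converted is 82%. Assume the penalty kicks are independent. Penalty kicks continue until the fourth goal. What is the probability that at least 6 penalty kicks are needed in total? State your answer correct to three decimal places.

0.222

Needing more than 5 penalty kicks ⇔ fewer than 4 successes in the first 5. With X ~ Binomial(5, 0.82), P(Y > 5) = P(X ≤ 3).
  k=0: C(5,0)·0.82^0·0.18^5 = 0.00019
  k=1: C(5,1)·0.82^1·0.18^4 = 0.00430
  k=2: C(5,2)·0.82^2·0.18^3 = 0.03921
  k=3: C(5,3)·0.82^3·0.18^2 = 0.17864
P(X ≤ 3) = 0.22235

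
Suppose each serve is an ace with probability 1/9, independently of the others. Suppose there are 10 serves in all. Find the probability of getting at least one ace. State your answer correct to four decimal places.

P(at least one) = 1 − P(none) = 1 − (1 − 0.111111)^10
= 1 − 0.307946 = 0.692054

0.6921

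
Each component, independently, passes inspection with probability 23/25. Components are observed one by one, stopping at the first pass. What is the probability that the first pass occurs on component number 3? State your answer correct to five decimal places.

Geometric (trials to first success), p = 0.92.
P(Y = 3) = (1−p)^2 · p = 0.0064 · 0.92 = 0.0058880

0.00589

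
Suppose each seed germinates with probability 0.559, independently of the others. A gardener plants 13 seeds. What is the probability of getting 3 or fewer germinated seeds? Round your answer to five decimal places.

0.01731

X ~ Binomial(13, 0.559); P(X ≤ 3) = Σ C(13,k) p^k (1−p)^(13−k) over k:
  k=0: C(13,0)·0.559^0·0.441^13 = 0.0000239
  k=1: C(13,1)·0.559^1·0.441^12 = 0.0003932
  k=2: C(13,2)·0.559^2·0.441^11 = 0.0029905
  k=3: C(13,3)·0.559^3·0.441^10 = 0.0138991
Total = 0.0173067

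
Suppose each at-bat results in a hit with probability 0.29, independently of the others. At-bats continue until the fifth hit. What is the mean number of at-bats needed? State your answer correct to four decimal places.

17.2414

Y = total at-bats until the fifth success; negative binomial with r=5, p=0.29.
E[Y] = r / p = 5 / 0.29 = 17.241379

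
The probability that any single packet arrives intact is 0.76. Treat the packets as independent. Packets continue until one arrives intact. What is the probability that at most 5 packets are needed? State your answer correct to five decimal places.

0.99920

Y = number of packets to the first success; geometric, p = 0.76.
P(Y ≤ 5) = 1 − (1−p)^5 = 1 − 0.0007963 = 0.9992037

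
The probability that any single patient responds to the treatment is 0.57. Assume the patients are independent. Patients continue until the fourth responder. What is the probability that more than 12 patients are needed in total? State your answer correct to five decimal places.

0.02579

Needing more than 12 patients ⇔ fewer than 4 successes in the first 12. With X ~ Binomial(12, 0.57), P(Y > 12) = P(X ≤ 3).
  k=0: C(12,0)·0.57^0·0.43^12 = 0.0000400
  k=1: C(12,1)·0.57^1·0.43^11 = 0.0006356
  k=2: C(12,2)·0.57^2·0.43^10 = 0.0046342
  k=3: C(12,3)·0.57^3·0.43^9 = 0.0204769
P(X ≤ 3) = 0.0257867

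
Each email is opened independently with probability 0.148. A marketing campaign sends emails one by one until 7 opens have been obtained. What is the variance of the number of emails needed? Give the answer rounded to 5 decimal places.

272.27904

Y = total emails until the seventh success; negative binomial with r=7, p=0.148.
Var(Y) = r(1−p)/p² = 7·0.852 / 0.148² = 272.2790358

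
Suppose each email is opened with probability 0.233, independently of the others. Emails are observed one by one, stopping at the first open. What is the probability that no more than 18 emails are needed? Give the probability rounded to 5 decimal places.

Y = number of emails to the first success; geometric, p = 0.233.
P(Y ≤ 18) = 1 − (1−p)^18 = 1 − 0.0084395 = 0.9915605

0.99156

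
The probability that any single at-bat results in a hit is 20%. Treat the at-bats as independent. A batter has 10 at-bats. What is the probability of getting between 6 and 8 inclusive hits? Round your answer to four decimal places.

X ~ Binomial(10, 0.20); P(6 ≤ X ≤ 8) = Σ C(10,k) p^k (1−p)^(10−k) over k:
  k=6: C(10,6)·0.20^6·0.80^4 = 0.005505
  k=7: C(10,7)·0.20^7·0.80^3 = 0.000786
  k=8: C(10,8)·0.20^8·0.80^2 = 0.000074
Total = 0.006365

0.0064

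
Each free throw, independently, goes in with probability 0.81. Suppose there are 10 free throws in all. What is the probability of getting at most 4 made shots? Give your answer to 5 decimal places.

0.00488

X ~ Binomial(10, 0.81); P(X ≤ 4) = Σ C(10,k) p^k (1−p)^(10−k) over k:
  k=0: C(10,0)·0.81^0·0.19^10 = 0.0000001
  k=1: C(10,1)·0.81^1·0.19^9 = 0.0000026
  k=2: C(10,2)·0.81^2·0.19^8 = 0.0000501
  k=3: C(10,3)·0.81^3·0.19^7 = 0.0005700
  k=4: C(10,4)·0.81^4·0.19^6 = 0.0042529
Total = 0.0048757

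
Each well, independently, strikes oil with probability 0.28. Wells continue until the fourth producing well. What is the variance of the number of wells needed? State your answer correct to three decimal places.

Y = total wells until the fourth success; negative binomial with r=4, p=0.28.
Var(Y) = r(1−p)/p² = 4·0.72 / 0.28² = 36.73469

36.735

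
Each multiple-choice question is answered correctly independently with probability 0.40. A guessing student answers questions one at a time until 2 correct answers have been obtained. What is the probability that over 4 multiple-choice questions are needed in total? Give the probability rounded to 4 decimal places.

Needing more than 4 multiple-choice questions ⇔ fewer than 2 successes in the first 4. With X ~ Binomial(4, 0.40), P(Y > 4) = P(X ≤ 1).
  k=0: C(4,0)·0.40^0·0.60^4 = 0.129600
  k=1: C(4,1)·0.40^1·0.60^3 = 0.345600
P(X ≤ 1) = 0.475200

0.4752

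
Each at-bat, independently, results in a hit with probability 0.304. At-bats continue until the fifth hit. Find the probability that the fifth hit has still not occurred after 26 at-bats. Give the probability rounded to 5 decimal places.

Needing more than 26 at-bats ⇔ fewer than 5 successes in the first 26. With X ~ Binomial(26, 0.304), P(Y > 26) = P(X ≤ 4).
  k=0: C(26,0)·0.304^0·0.696^26 = 0.0000809
  k=1: C(26,1)·0.304^1·0.696^25 = 0.0009185
  k=2: C(26,2)·0.304^2·0.696^24 = 0.0050148
  k=3: C(26,3)·0.304^3·0.696^23 = 0.0175229
  k=4: C(26,4)·0.304^4·0.696^22 = 0.0440087
P(X ≤ 4) = 0.0675458

0.06755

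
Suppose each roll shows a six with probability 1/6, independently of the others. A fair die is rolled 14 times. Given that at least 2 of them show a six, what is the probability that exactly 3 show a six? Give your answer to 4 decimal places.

0.3222

X ~ Binomial(14, 0.166667). Want P(X=3 | X≥2) = P(X=3) / P(X≥2).
P(X=3) = C(14,3)·0.166667^3·0.833333^11 = 0.226806
P(X≥2) = 1 − 0.077887 − 0.218082 = 0.704031
Ratio = 0.226806 / 0.704031 = 0.322153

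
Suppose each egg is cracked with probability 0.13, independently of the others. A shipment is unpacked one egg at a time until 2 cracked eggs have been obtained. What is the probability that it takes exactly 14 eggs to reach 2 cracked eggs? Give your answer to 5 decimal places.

0.04131

Y = trial on which the second success occurs; negative binomial, r=2, p=0.13.
P(Y=14) = C(13,1) · p^2 · (1−p)^12
= 13 · 0.0169 · 0.18803 = 0.0413106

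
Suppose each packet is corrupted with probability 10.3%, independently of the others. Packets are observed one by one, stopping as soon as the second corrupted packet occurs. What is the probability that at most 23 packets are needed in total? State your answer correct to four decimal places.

0.7012

Finishing within 23 packets ⇔ at least 2 successes in the first 23. With X ~ Binomial(23, 0.103), P(Y ≤ 23) = 1 − P(X ≤ 1).
  k=0: C(23,0)·0.103^0·0.897^23 = 0.082078
  k=1: C(23,1)·0.103^1·0.897^22 = 0.216770
1 − 0.298848 = 0.701152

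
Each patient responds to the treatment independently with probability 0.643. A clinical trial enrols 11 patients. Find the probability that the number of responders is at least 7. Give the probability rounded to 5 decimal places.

X ~ Binomial(11, 0.643); P(X ≥ 7) = Σ C(11,k) p^k (1−p)^(11−k) over k:
  k=7: C(11,7)·0.643^7·0.357^4 = 0.2435923
  k=8: C(11,8)·0.643^8·0.357^3 = 0.2193696
  k=9: C(11,9)·0.643^9·0.357^2 = 0.1317037
  k=10: C(11,10)·0.643^10·0.357^1 = 0.0474428
  k=11: C(11,11)·0.643^11·0.357^0 = 0.0077682
Total = 0.6498766

0.64988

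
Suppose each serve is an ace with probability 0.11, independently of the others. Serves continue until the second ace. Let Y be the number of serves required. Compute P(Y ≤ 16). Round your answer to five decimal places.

Finishing within 16 serves ⇔ at least 2 successes in the first 16. With X ~ Binomial(16, 0.11), P(Y ≤ 16) = 1 − P(X ≤ 1).
  k=0: C(16,0)·0.11^0·0.89^16 = 0.1549673
  k=1: C(16,1)·0.11^1·0.89^15 = 0.3064522
1 − 0.4614195 = 0.5385805

0.53858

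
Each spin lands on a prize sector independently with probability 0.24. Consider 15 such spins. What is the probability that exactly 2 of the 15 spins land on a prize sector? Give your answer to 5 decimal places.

0.17068

X ~ Binomial(n=15, p=0.24).
P(X=2) = C(15,2) · p^2 · (1−p)^13
= 105 · 0.0576 · 0.028221 = 0.1706823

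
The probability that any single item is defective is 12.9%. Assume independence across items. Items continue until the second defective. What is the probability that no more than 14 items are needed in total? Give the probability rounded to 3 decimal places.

Finishing within 14 items ⇔ at least 2 successes in the first 14. With X ~ Binomial(14, 0.129), P(Y ≤ 14) = 1 − P(X ≤ 1).
  k=0: C(14,0)·0.129^0·0.871^14 = 0.14463
  k=1: C(14,1)·0.129^1·0.871^13 = 0.29988
1 − 0.44451 = 0.55549

0.555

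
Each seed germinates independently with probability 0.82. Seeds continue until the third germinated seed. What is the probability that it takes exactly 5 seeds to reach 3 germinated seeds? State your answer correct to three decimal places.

Y = trial on which the third success occurs; negative binomial, r=3, p=0.82.
P(Y=5) = C(4,2) · p^3 · (1−p)^2
= 6 · 0.55137 · 0.0324 = 0.10719

0.107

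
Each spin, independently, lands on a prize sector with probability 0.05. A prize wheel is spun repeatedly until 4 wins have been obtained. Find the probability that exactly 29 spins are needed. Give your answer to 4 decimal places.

0.0057

Y = trial on which the fourth success occurs; negative binomial, r=4, p=0.05.
P(Y=29) = C(28,3) · p^4 · (1−p)^25
= 3276 · 6.25e-06 · 0.27739 = 0.005680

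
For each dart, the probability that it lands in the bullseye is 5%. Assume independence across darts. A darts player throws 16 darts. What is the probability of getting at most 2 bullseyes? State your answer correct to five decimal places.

X ~ Binomial(16, 0.05); P(X ≤ 2) = Σ C(16,k) p^k (1−p)^(16−k) over k:
  k=0: C(16,0)·0.05^0·0.95^16 = 0.4401267
  k=1: C(16,1)·0.05^1·0.95^15 = 0.3706330
  k=2: C(16,2)·0.05^2·0.95^14 = 0.1463025
Total = 0.9570621

0.95706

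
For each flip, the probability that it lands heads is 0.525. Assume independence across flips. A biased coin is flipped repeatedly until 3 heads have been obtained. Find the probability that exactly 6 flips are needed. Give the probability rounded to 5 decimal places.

Y = trial on which the third success occurs; negative binomial, r=3, p=0.525.
P(Y=6) = C(5,2) · p^3 · (1−p)^3
= 10 · 0.1447 · 0.10717 = 0.1550811

0.15508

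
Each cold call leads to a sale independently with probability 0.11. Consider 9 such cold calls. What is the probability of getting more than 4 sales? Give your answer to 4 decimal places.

0.0014

X ~ Binomial(9, 0.11); P(X ≥ 5) = Σ C(9,k) p^k (1−p)^(9−k) over k:
  k=5: C(9,5)·0.11^5·0.89^4 = 0.001273
  k=6: C(9,6)·0.11^6·0.89^3 = 0.000105
  k=7: C(9,7)·0.11^7·0.89^2 = 0.000006
  k=8: C(9,8)·0.11^8·0.89^1 = 0.000000
  k=9: C(9,9)·0.11^9·0.89^0 = 0.000000
Total = 0.001384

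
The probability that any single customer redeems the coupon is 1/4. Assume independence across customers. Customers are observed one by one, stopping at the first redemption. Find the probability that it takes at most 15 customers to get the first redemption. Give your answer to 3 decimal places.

Y = number of customers to the first success; geometric, p = 0.25.
P(Y ≤ 15) = 1 − (1−p)^15 = 1 − 0.01336 = 0.98664

0.987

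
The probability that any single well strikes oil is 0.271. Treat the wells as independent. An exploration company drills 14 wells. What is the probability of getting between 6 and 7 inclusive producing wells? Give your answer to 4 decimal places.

X ~ Binomial(14, 0.271); P(6 ≤ X ≤ 7) = Σ C(14,k) p^k (1−p)^(14−k) over k:
  k=6: C(14,6)·0.271^6·0.729^8 = 0.094884
  k=7: C(14,7)·0.271^7·0.729^7 = 0.040311
Total = 0.135195

0.1352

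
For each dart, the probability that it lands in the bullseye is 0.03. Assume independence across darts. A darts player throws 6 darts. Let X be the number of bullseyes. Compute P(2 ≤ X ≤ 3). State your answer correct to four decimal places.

X ~ Binomial(6, 0.03); P(2 ≤ X ≤ 3) = Σ C(6,k) p^k (1−p)^(6−k) over k:
  k=2: C(6,2)·0.03^2·0.97^4 = 0.011951
  k=3: C(6,3)·0.03^3·0.97^3 = 0.000493
Total = 0.012444

0.0124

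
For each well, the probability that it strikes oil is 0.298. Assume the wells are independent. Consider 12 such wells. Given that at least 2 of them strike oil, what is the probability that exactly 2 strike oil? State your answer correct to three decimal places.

0.187

X ~ Binomial(12, 0.298). Want P(X=2 | X≥2) = P(X=2) / P(X≥2).
P(X=2) = C(12,2)·0.298^2·0.702^10 = 0.17035
P(X≥2) = 1 − 0.01432 − 0.07296 = 0.91271
Ratio = 0.17035 / 0.91271 = 0.18664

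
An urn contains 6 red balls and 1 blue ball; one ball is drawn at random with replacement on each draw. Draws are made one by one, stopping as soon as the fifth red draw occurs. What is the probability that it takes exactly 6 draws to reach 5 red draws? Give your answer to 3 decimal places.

Y = trial on which the fifth success occurs; negative binomial, r=5, p=0.857143.
P(Y=6) = C(5,4) · p^5 · (1−p)^1
= 5 · 0.46266 · 0.14286 = 0.33047

0.330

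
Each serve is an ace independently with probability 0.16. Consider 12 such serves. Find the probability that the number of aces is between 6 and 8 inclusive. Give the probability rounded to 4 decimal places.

0.0064

X ~ Binomial(12, 0.16); P(6 ≤ X ≤ 8) = Σ C(12,k) p^k (1−p)^(12−k) over k:
  k=6: C(12,6)·0.16^6·0.84^6 = 0.005446
  k=7: C(12,7)·0.16^7·0.84^5 = 0.000889
  k=8: C(12,8)·0.16^8·0.84^4 = 0.000106
Total = 0.006441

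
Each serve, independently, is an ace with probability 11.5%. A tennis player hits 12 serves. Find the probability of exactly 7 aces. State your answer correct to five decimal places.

X ~ Binomial(n=12, p=0.115).
P(X=7) = C(12,7) · p^7 · (1−p)^5
= 792 · 2.66e-07 · 0.5429 = 0.0001144

0.00011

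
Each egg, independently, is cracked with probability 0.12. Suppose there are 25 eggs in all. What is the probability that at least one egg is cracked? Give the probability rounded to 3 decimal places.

0.959

P(at least one) = 1 − P(none) = 1 − (1 − 0.12)^25
= 1 − 0.04093 = 0.95907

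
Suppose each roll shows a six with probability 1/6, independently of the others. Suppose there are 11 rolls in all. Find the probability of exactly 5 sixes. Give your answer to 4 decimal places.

X ~ Binomial(n=11, p=0.166667).
P(X=5) = C(11,5) · p^5 · (1−p)^6
= 462 · 0.0001286 · 0.3349 = 0.019897

0.0199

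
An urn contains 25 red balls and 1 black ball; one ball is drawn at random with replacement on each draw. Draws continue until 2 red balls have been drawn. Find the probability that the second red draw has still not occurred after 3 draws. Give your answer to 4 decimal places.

0.0043

Needing more than 3 draws ⇔ fewer than 2 successes in the first 3. With X ~ Binomial(3, 0.961538), P(Y > 3) = P(X ≤ 1).
  k=0: C(3,0)·0.961538^0·0.038462^3 = 0.000057
  k=1: C(3,1)·0.961538^1·0.038462^2 = 0.004267
P(X ≤ 1) = 0.004324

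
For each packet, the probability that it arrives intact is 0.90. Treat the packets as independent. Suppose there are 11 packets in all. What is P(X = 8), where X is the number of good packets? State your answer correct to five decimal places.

0.07103

X ~ Binomial(n=11, p=0.90).
P(X=8) = C(11,8) · p^8 · (1−p)^3
= 165 · 0.43047 · 0.001 = 0.0710271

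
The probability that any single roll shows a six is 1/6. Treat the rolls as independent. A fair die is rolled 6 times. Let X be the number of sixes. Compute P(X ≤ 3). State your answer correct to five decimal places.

X ~ Binomial(6, 0.166667); P(X ≤ 3) = Σ C(6,k) p^k (1−p)^(6−k) over k:
  k=0: C(6,0)·0.166667^0·0.833333^6 = 0.3348980
  k=1: C(6,1)·0.166667^1·0.833333^5 = 0.4018776
  k=2: C(6,2)·0.166667^2·0.833333^4 = 0.2009388
  k=3: C(6,3)·0.166667^3·0.833333^3 = 0.0535837
Total = 0.9912980

0.99130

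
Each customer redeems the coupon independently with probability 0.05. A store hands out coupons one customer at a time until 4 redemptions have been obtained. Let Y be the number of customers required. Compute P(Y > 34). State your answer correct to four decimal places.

Needing more than 34 customers ⇔ fewer than 4 successes in the first 34. With X ~ Binomial(34, 0.05), P(Y > 34) = P(X ≤ 3).
  k=0: C(34,0)·0.05^0·0.95^34 = 0.174825
  k=1: C(34,1)·0.05^1·0.95^33 = 0.312844
  k=2: C(34,2)·0.05^2·0.95^32 = 0.271680
  k=3: C(34,3)·0.05^3·0.95^31 = 0.152522
P(X ≤ 3) = 0.911871

0.9119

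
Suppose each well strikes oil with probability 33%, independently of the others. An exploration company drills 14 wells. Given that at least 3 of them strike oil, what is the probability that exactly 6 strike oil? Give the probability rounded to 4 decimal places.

X ~ Binomial(14, 0.33). Want P(X=6 | X≥3) = P(X=6) / P(X≥3).
P(X=6) = C(14,6)·0.33^6·0.67^8 = 0.157484
P(X≥3) = 1 − 0.003673 − 0.025329 − 0.081090 = 0.889908
Ratio = 0.157484 / 0.889908 = 0.176967

0.1770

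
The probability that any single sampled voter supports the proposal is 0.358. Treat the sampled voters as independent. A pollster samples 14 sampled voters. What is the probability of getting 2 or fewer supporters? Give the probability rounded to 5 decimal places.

0.07497

X ~ Binomial(14, 0.358); P(X ≤ 2) = Σ C(14,k) p^k (1−p)^(14−k) over k:
  k=0: C(14,0)·0.358^0·0.642^14 = 0.0020206
  k=1: C(14,1)·0.358^1·0.642^13 = 0.0157749
  k=2: C(14,2)·0.358^2·0.642^12 = 0.0571778
Total = 0.0749734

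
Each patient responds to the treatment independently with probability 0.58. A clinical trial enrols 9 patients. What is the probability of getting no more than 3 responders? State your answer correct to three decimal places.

X ~ Binomial(9, 0.58); P(X ≤ 3) = Σ C(9,k) p^k (1−p)^(9−k) over k:
  k=0: C(9,0)·0.58^0·0.42^9 = 0.00041
  k=1: C(9,1)·0.58^1·0.42^8 = 0.00505
  k=2: C(9,2)·0.58^2·0.42^7 = 0.02792
  k=3: C(9,3)·0.58^3·0.42^6 = 0.08996
Total = 0.12334

0.123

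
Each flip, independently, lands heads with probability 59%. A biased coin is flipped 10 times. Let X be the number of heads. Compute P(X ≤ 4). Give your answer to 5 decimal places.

0.18345

X ~ Binomial(10, 0.59); P(X ≤ 4) = Σ C(10,k) p^k (1−p)^(10−k) over k:
  k=0: C(10,0)·0.59^0·0.41^10 = 0.0001342
  k=1: C(10,1)·0.59^1·0.41^9 = 0.0019316
  k=2: C(10,2)·0.59^2·0.41^8 = 0.0125080
  k=3: C(10,3)·0.59^3·0.41^7 = 0.0479981
  k=4: C(10,4)·0.59^4·0.41^6 = 0.1208733
Total = 0.1834452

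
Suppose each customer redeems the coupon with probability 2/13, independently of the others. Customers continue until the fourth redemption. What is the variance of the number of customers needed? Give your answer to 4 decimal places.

143.0000

Y = total customers until the fourth success; negative binomial with r=4, p=0.153846.
Var(Y) = r(1−p)/p² = 4·0.846154 / 0.153846² = 143.000000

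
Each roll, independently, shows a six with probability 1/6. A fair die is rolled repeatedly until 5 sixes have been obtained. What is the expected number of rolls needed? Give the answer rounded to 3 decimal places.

30.000

Y = total rolls until the fifth success; negative binomial with r=5, p=0.166667.
E[Y] = r / p = 5 / 0.166667 = 30.00000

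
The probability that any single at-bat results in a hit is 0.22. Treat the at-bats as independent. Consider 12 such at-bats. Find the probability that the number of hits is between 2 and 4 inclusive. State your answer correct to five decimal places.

X ~ Binomial(12, 0.22); P(2 ≤ X ≤ 4) = Σ C(12,k) p^k (1−p)^(12−k) over k:
  k=2: C(12,2)·0.22^2·0.78^10 = 0.2662780
  k=3: C(12,3)·0.22^3·0.78^9 = 0.2503469
  k=4: C(12,4)·0.22^4·0.78^8 = 0.1588740
Total = 0.6754989

0.67550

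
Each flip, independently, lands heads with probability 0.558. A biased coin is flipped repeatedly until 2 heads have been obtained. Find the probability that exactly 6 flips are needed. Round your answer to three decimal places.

Y = trial on which the second success occurs; negative binomial, r=2, p=0.558.
P(Y=6) = C(5,1) · p^2 · (1−p)^4
= 5 · 0.31136 · 0.038167 = 0.05942

0.059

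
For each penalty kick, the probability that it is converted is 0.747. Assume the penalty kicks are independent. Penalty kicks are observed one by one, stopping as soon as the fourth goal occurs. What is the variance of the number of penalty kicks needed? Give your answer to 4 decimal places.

Y = total penalty kicks until the fourth success; negative binomial with r=4, p=0.747.
Var(Y) = r(1−p)/p² = 4·0.253 / 0.747² = 1.813591

1.8136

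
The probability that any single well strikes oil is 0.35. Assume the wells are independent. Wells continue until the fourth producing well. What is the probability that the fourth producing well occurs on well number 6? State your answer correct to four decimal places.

Y = trial on which the fourth success occurs; negative binomial, r=4, p=0.35.
P(Y=6) = C(5,3) · p^4 · (1−p)^2
= 10 · 0.015006 · 0.4225 = 0.063401

0.0634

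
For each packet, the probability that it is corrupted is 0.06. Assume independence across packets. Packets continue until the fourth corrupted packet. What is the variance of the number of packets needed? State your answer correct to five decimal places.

1044.44444

Y = total packets until the fourth success; negative binomial with r=4, p=0.06.
Var(Y) = r(1−p)/p² = 4·0.94 / 0.06² = 1044.4444444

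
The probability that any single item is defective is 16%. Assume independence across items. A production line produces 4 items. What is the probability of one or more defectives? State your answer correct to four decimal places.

0.5021

P(at least one) = 1 − P(none) = 1 − (1 − 0.16)^4
= 1 − 0.497871 = 0.502129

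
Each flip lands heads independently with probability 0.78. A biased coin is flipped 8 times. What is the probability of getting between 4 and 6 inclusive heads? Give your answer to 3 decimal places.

0.538

X ~ Binomial(8, 0.78); P(4 ≤ X ≤ 6) = Σ C(8,k) p^k (1−p)^(8−k) over k:
  k=4: C(8,4)·0.78^4·0.22^4 = 0.06070
  k=5: C(8,5)·0.78^5·0.22^3 = 0.17216
  k=6: C(8,6)·0.78^6·0.22^2 = 0.30519
Total = 0.53805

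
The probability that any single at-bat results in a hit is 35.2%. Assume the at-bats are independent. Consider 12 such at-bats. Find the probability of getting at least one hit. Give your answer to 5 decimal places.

0.99452

P(at least one) = 1 − P(none) = 1 − (1 − 0.352)^12
= 1 − 0.0054815 = 0.9945185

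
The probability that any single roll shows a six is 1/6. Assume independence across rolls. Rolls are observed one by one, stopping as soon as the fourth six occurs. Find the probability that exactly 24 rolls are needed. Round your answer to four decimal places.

0.0356

Y = trial on which the fourth success occurs; negative binomial, r=4, p=0.166667.
P(Y=24) = C(23,3) · p^4 · (1−p)^20
= 1771 · 0.0007716 · 0.026084 = 0.035644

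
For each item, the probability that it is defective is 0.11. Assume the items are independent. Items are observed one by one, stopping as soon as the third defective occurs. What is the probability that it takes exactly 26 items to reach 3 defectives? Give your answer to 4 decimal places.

Y = trial on which the third success occurs; negative binomial, r=3, p=0.11.
P(Y=26) = C(25,2) · p^3 · (1−p)^23
= 300 · 0.001331 · 0.068544 = 0.027370

0.0274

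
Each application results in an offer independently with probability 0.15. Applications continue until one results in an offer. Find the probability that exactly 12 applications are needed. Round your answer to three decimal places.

Geometric (trials to first success), p = 0.15.
P(Y = 12) = (1−p)^11 · p = 0.16734 · 0.15 = 0.02510

0.025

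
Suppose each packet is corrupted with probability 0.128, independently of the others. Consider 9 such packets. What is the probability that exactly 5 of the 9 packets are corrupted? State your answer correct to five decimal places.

0.00250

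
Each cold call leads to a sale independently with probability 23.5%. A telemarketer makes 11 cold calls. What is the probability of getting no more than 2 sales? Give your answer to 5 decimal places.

X ~ Binomial(11, 0.235); P(X ≤ 2) = Σ C(11,k) p^k (1−p)^(11−k) over k:
  k=0: C(11,0)·0.235^0·0.765^11 = 0.0525141
  k=1: C(11,1)·0.235^1·0.765^10 = 0.1774495
  k=2: C(11,2)·0.235^2·0.765^9 = 0.2725532
Total = 0.5025169

0.50252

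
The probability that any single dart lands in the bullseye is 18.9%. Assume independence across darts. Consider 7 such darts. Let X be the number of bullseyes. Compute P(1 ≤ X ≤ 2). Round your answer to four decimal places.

X ~ Binomial(7, 0.189); P(1 ≤ X ≤ 2) = Σ C(7,k) p^k (1−p)^(7−k) over k:
  k=1: C(7,1)·0.189^1·0.811^6 = 0.376431
  k=2: C(7,2)·0.189^2·0.811^5 = 0.263177
Total = 0.639607

0.6396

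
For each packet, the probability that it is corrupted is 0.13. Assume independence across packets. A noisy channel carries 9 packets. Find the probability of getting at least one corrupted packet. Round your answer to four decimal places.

P(at least one) = 1 − P(none) = 1 − (1 − 0.13)^9
= 1 − 0.285544 = 0.714456

0.7145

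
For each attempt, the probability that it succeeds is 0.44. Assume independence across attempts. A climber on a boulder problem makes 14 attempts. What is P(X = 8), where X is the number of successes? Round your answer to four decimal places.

0.1301

X ~ Binomial(n=14, p=0.44).
P(X=8) = C(14,8) · p^8 · (1−p)^6
= 3003 · 0.0014048 · 0.030841 = 0.130108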